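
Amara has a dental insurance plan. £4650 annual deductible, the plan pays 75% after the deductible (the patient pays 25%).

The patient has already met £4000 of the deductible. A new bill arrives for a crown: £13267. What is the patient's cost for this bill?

£3804.25

Deductible still to meet: £4650 − £4000 = £650.
After the £650 deductible portion, £13267 − £650 = £12617 is subject to coinsurance.
25% of £12617 = £3154.25 falls to the patient.
That puts the patient's cost at £650 + £3154.25 = £3804.25.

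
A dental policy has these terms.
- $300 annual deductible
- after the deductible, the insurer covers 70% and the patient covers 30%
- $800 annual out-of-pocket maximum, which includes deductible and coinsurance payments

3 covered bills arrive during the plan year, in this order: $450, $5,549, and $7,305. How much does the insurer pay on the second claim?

$5,094

#1 ($450): $300 finishes the deductible; $150 goes to coinsurance; patient's 30% is $45. Patient owes $345 (running OOP $345). Plan pays $450 − $345 = $105.
#2 ($5,549): deductible met; 30% of $5,549 = $1,664.70. Adding that to $345 gives $2,009.70, past the $800 cap; patient pays only $800 − $345 = $455. Plan pays $5,549 − $455 = $5,094.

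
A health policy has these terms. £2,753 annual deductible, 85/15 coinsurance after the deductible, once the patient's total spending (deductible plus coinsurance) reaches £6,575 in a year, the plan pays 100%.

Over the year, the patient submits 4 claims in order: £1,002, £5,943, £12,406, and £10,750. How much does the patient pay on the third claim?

Claim 1 (£1,002): all of it applies to the deductible. Cost to patient: £1,002. OOP to date £1,002.
Claim 2 (£5,943): £1,751 to deductible, leaving £4,192; 15% of £4,192 = £628.80. Patient pays £2,379.80; OOP now £3,381.80.
Claim 3 (£12,406): deductible already satisfied, so patient's share is 15% × £12,406 = £1,860.90. Patient owes £1,860.90 (running OOP £5,242.70).

£1,860.90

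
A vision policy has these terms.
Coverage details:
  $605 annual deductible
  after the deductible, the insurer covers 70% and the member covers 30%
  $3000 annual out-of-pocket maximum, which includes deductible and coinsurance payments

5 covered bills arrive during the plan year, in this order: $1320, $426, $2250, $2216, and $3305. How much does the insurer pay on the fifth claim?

Bill 1, $1320: deductible takes $605, $715 remains; coinsurance $715 × 30% = $214.50. Member owes $819.50 (running OOP $819.50). Plan pays $1320 − $819.50 = $500.50.
Bill 2, $426: 30% coinsurance on $426 = $127.80. Member pays $127.80; OOP now $947.30. Plan pays $426 − $127.80 = $298.20.
Bill 3, $2250: deductible met; 30% of $2250 = $675. Member owes $675 (running OOP $1622.30). Plan pays $2250 − $675 = $1575.
Bill 4, $2216: 30% coinsurance on $2216 = $664.80. Member pays $664.80; OOP now $2287.10. Insurer: $2216 − $664.80 = $1551.20.
Bill 5, $3305: deductible already satisfied, so member's share is 30% × $3305 = $991.50. That would push OOP to $3278.60, over the $3000 cap, so member pays $3000 − $2287.10 = $712.90. Plan pays $3305 − $712.90 = $2592.10.

$2592.10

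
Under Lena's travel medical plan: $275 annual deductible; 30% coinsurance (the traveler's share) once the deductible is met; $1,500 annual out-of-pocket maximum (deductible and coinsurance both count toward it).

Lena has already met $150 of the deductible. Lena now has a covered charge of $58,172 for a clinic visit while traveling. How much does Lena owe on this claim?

Remaining deductible: $275 − $150 = $125.
After the $125 deductible portion, $58,172 − $125 = $58,047 is subject to coinsurance.
Traveler's 30% share of $58,047 is $17,414.10.
Traveler responsibility before any cap: $125 + $17,414.10 = $17,539.10.
Adding $17,539.10 to the $150 already spent would give $17,689.10, which exceeds the $1,500 cap; the traveler pays just $1,500 − $150 = $1,350.

$1,350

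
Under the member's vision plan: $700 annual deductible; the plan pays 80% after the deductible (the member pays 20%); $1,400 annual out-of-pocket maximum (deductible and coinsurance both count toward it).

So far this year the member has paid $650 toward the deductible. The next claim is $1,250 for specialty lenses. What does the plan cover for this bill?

$650 of the $700 deductible is already met, leaving $50.
The remaining $1,200 (= $1,250 − $50) moves to coinsurance.
Coinsurance: $1,200 × 20% = $240.
That puts the member's cost at $50 + $240 = $290 before any cap.
Cumulative spending $650 + $290 = $940 stays under the $1,400 maximum.
The insurer covers the remainder: $1,250 − $290 = $960.

$960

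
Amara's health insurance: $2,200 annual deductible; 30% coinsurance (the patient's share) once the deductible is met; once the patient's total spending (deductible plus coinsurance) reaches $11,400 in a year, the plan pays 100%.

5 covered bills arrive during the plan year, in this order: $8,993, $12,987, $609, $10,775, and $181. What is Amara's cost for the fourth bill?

$3,083.30

#1 ($8,993): deductible takes $2,200, $6,793 remains; patient's 30% is $2,037.90. Patient pays $4,237.90; OOP now $4,237.90.
#2 ($12,987): deductible already satisfied, so patient's share is 30% × $12,987 = $3,896.10. Cost to patient: $3,896.10. OOP to date $8,134.
#3 ($609): deductible met; 30% of $609 = $182.70. Patient pays $182.70; OOP now $8,316.70.
#4 ($10,775): deductible met; 30% of $10,775 = $3,232.50. That would push OOP to $11,549.20, over the $11,400 cap, so patient pays $11,400 − $8,316.70 = $3,083.30.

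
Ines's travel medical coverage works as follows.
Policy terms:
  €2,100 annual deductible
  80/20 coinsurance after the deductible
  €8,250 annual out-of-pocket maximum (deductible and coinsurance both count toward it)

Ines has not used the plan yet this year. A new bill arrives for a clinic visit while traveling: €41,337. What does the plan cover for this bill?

The full €2,100 deductible is still open; €2,100 of this bill applies to it.
That leaves €41,337 − €2,100 = €39,237 for coinsurance.
Coinsurance: €39,237 × 20% = €7,847.40.
That puts the traveler's cost at €2,100 + €7,847.40 = €9,947.40 before any cap.
That would bring total out-of-pocket to €9,947.40, past the €8,250 cap. The traveler is capped at €8,250 − €0 = €8,250 on this claim.
The insurer covers the remainder: €41,337 − €8,250 = €33,087.

€33,087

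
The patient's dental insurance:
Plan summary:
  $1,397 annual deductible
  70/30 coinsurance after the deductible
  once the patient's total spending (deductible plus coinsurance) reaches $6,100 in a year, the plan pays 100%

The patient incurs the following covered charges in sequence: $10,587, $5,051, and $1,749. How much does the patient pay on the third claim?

$430.70

Claim 1 — $10,587: deductible takes $1,397, $9,190 remains; coinsurance $9,190 × 30% = $2,757. Patient pays $4,154; OOP now $4,154.
Claim 2 — $5,051: deductible met; 30% of $5,051 = $1,515.30. Patient pays $1,515.30; OOP now $5,669.30.
Claim 3 — $1,749: deductible met; 30% of $1,749 = $524.70. OOP would hit $6,194 > $6,100, so the cap limits the patient to $6,100 − $5,669.30 = $430.70.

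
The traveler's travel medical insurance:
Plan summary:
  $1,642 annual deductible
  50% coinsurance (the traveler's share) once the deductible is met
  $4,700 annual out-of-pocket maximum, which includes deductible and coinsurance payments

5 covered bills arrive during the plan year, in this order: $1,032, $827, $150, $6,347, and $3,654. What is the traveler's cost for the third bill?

$75

Claim 1 — $1,032: fully absorbed by the deductible. Cost to traveler: $1,032. OOP to date $1,032.
Claim 2 — $827: $610 to deductible, leaving $217; traveler's 50% is $108.50. Cost to traveler: $718.50. OOP to date $1,750.50.
Claim 3 — $150: deductible met; 50% of $150 = $75. Traveler pays $75; OOP now $1,825.50.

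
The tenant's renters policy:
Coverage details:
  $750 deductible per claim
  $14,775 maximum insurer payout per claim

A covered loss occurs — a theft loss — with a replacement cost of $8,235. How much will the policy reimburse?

$7,485

Subtract the deductible: $8,235 − $750 = $7,485.
$7,485 ≤ $14,775, so the limit doesn't bind; insurer pays $7,485.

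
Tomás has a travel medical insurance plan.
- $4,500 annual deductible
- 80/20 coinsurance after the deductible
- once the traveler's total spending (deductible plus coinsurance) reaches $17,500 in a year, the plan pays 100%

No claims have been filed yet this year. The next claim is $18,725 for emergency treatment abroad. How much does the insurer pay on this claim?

$11,380

Deductible not yet touched, so the first $4,500 of the bill goes to the deductible.
After the $4,500 deductible portion, $18,725 − $4,500 = $14,225 is subject to coinsurance.
Traveler's 20% share of $14,225 is $2,845.
That puts the traveler's cost at $4,500 + $2,845 = $7,345 before any cap.
Total out-of-pocket so far would be $0 + $7,345 = $7,345, below the $17,500 cap — no reduction.
The insurer covers the remainder: $18,725 − $7,345 = $11,380.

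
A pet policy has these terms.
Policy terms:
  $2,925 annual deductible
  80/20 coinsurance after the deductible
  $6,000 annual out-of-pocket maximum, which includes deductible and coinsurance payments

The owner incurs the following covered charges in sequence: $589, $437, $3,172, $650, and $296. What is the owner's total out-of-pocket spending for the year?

$3,368.80

Bill 1, $589: entire amount goes to the deductible. Owner owes $589 (running OOP $589).
Bill 2, $437: entire amount goes to the deductible. Owner owes $437 (running OOP $1,026).
Bill 3, $3,172: deductible takes $1,899, $1,273 remains; owner's 20% is $254.60. Owner pays $2,153.60; OOP now $3,179.60.
Bill 4, $650: 20% coinsurance on $650 = $130. Owner pays $130; OOP now $3,309.60.
Bill 5, $296: 20% coinsurance on $296 = $59.20. Owner owes $59.20 (running OOP $3,368.80).
Total paid by the owner: $589 + $437 + $2,153.60 + $130 + $59.20 = $3,368.80.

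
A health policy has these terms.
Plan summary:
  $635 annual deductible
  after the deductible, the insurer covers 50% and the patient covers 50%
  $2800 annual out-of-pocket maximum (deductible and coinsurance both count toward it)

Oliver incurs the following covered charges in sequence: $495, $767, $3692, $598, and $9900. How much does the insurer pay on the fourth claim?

$592.50

Claim 1 — $495: fully absorbed by the deductible. Patient pays $495; OOP now $495. Plan pays $495 − $495 = $0.
Claim 2 — $767: deductible takes $140, $627 remains; coinsurance $627 × 50% = $313.50. Cost to patient: $453.50. OOP to date $948.50. Insurer: $767 − $453.50 = $313.50.
Claim 3 — $3692: deductible met; 50% of $3692 = $1846. Patient pays $1846; OOP now $2794.50. Insurer: $3692 − $1846 = $1846.
Claim 4 — $598: deductible already satisfied, so patient's share is 50% × $598 = $299. That would push OOP to $3093.50, over the $2800 cap, so patient pays $2800 − $2794.50 = $5.50. Insurer: $598 − $5.50 = $592.50.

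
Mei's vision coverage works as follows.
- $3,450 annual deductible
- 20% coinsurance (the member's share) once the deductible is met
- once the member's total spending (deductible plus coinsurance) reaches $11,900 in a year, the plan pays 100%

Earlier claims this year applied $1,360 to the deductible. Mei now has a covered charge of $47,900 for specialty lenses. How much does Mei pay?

Remaining deductible: $3,450 − $1,360 = $2,090.
That leaves $47,900 − $2,090 = $45,810 for coinsurance.
Coinsurance: $45,810 × 20% = $9,162.
So the member owes $2,090 + $9,162 = $11,252 before any cap.
Adding $11,252 to the $1,360 already spent would give $12,612, which exceeds the $11,900 cap; the member pays just $11,900 − $1,360 = $10,540.

$10,540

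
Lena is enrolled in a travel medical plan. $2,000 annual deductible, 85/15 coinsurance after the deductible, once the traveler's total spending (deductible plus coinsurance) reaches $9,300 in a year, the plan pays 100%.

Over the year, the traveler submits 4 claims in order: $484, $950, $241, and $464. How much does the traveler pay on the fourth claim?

$345.85

Claim 1 ($484): all of it applies to the deductible. Traveler pays $484; OOP now $484.
Claim 2 ($950): fully absorbed by the deductible. Traveler owes $950 (running OOP $1,434).
Claim 3 ($241): entire amount goes to the deductible. Traveler owes $241 (running OOP $1,675).
Claim 4 ($464): $325 finishes the deductible; $139 goes to coinsurance; 15% of $139 = $20.85. Cost to traveler: $345.85. OOP to date $2,020.85.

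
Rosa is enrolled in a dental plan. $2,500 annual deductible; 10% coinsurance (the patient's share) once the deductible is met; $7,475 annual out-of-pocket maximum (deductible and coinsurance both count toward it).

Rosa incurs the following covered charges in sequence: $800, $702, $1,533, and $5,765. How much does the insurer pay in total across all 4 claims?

$5,670

Claim 1 — $800: fully absorbed by the deductible. Cost to patient: $800. OOP to date $800. Plan pays $800 − $800 = $0.
Claim 2 — $702: all of it applies to the deductible. Patient pays $702; OOP now $1,502. Plan pays $702 − $702 = $0.
Claim 3 — $1,533: $998 to deductible, leaving $535; 10% of $535 = $53.50. Patient pays $1,051.50; OOP now $2,553.50. Insurer: $1,533 − $1,051.50 = $481.50.
Claim 4 — $5,765: deductible met; 10% of $5,765 = $576.50. Patient owes $576.50 (running OOP $3,130). Plan pays $5,765 − $576.50 = $5,188.50.
Insurer total: $0 + $0 + $481.50 + $5,188.50 = $5,670.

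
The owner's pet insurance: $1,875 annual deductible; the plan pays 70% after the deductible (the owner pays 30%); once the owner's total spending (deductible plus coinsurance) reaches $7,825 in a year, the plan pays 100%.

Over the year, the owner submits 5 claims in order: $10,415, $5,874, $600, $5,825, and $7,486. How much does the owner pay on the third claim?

$180

Claim 1 ($10,415): $1,875 to deductible, leaving $8,540; owner's 30% is $2,562. Cost to owner: $4,437. OOP to date $4,437.
Claim 2 ($5,874): 30% coinsurance on $5,874 = $1,762.20. Cost to owner: $1,762.20. OOP to date $6,199.20.
Claim 3 ($600): deductible already satisfied, so owner's share is 30% × $600 = $180. Owner owes $180 (running OOP $6,379.20).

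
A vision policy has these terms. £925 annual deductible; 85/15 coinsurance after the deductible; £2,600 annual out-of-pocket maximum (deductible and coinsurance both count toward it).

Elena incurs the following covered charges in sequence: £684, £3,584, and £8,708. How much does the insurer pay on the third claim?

£7,534.45

#1 (£684): fully absorbed by the deductible. Member owes £684 (running OOP £684). Plan pays £684 − £684 = £0.
#2 (£3,584): £241 finishes the deductible; £3,343 goes to coinsurance; coinsurance £3,343 × 15% = £501.45. Cost to member: £742.45. OOP to date £1,426.45. Insurer: £3,584 − £742.45 = £2,841.55.
#3 (£8,708): deductible already satisfied, so member's share is 15% × £8,708 = £1,306.20. Adding that to £1,426.45 gives £2,732.65, past the £2,600 cap; member pays only £2,600 − £1,426.45 = £1,173.55. Plan pays £8,708 − £1,173.55 = £7,534.45.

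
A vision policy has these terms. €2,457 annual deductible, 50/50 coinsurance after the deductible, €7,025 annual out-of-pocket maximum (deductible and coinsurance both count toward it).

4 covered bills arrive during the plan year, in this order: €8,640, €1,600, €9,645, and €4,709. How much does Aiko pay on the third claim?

Bill 1, €8,640: €2,457 to deductible, leaving €6,183; coinsurance €6,183 × 50% = €3,091.50. Cost to member: €5,548.50. OOP to date €5,548.50.
Bill 2, €1,600: 50% coinsurance on €1,600 = €800. Member owes €800 (running OOP €6,348.50).
Bill 3, €9,645: deductible already satisfied, so member's share is 50% × €9,645 = €4,822.50. Adding that to €6,348.50 gives €11,171, past the €7,025 cap; member pays only €7,025 − €6,348.50 = €676.50.

€676.50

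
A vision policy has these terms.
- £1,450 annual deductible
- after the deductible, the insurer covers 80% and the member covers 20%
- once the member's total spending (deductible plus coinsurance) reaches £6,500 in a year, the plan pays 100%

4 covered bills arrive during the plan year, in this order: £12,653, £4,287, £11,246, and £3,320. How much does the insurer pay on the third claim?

Claim 1 (£12,653): £1,450 to deductible, leaving £11,203; member's 20% is £2,240.60. Cost to member: £3,690.60. OOP to date £3,690.60. Insurer: £12,653 − £3,690.60 = £8,962.40.
Claim 2 (£4,287): 20% coinsurance on £4,287 = £857.40. Member pays £857.40; OOP now £4,548. Insurer: £4,287 − £857.40 = £3,429.60.
Claim 3 (£11,246): deductible met; 20% of £11,246 = £2,249.20. That would push OOP to £6,797.20, over the £6,500 cap, so member pays £6,500 − £4,548 = £1,952. Insurer: £11,246 − £1,952 = £9,294.

£9,294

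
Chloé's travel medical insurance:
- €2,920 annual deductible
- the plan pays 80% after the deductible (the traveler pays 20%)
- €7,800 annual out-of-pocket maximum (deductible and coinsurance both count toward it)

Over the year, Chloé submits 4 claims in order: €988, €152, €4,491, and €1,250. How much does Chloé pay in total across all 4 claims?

#1 (€988): fully absorbed by the deductible. Cost to traveler: €988. OOP to date €988.
#2 (€152): all of it applies to the deductible. Traveler owes €152 (running OOP €1,140).
#3 (€4,491): €1,780 to deductible, leaving €2,711; 20% of €2,711 = €542.20. Traveler pays €2,322.20; OOP now €3,462.20.
#4 (€1,250): deductible met; 20% of €1,250 = €250. Traveler owes €250 (running OOP €3,712.20).
Total paid by the traveler: €988 + €152 + €2,322.20 + €250 = €3,712.20.

€3,712.20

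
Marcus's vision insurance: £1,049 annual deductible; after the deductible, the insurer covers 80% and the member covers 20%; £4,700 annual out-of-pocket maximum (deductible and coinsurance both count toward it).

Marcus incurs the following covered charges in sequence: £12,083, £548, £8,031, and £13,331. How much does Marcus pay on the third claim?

Bill 1, £12,083: £1,049 finishes the deductible; £11,034 goes to coinsurance; member's 20% is £2,206.80. Member pays £3,255.80; OOP now £3,255.80.
Bill 2, £548: 20% coinsurance on £548 = £109.60. Cost to member: £109.60. OOP to date £3,365.40.
Bill 3, £8,031: deductible met; 20% of £8,031 = £1,606.20. OOP would hit £4,971.60 > £4,700, so the cap limits the member to £4,700 − £3,365.40 = £1,334.60.

£1,334.60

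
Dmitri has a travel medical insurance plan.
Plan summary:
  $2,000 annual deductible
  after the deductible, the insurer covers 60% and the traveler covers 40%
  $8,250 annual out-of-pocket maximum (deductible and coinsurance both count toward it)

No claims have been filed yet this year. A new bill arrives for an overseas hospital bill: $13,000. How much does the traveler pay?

$6,400

The full $2,000 deductible is still open; $2,000 of this bill applies to it.
The remaining $11,000 (= $13,000 − $2,000) moves to coinsurance.
40% of $11,000 = $4,400 falls to the traveler.
Traveler responsibility before any cap: $2,000 + $4,400 = $6,400.
Total out-of-pocket so far would be $0 + $6,400 = $6,400, below the $8,250 cap — no reduction.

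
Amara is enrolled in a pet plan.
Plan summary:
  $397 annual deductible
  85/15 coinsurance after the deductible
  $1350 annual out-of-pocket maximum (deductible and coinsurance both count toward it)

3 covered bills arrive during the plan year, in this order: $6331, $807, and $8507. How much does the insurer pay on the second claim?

$744.10

Bill 1, $6331: deductible takes $397, $5934 remains; owner's 15% is $890.10. Owner pays $1287.10; OOP now $1287.10. Insurer: $6331 − $1287.10 = $5043.90.
Bill 2, $807: deductible already satisfied, so owner's share is 15% × $807 = $121.05. Adding that to $1287.10 gives $1408.15, past the $1350 cap; owner pays only $1350 − $1287.10 = $62.90. Plan pays $807 − $62.90 = $744.10.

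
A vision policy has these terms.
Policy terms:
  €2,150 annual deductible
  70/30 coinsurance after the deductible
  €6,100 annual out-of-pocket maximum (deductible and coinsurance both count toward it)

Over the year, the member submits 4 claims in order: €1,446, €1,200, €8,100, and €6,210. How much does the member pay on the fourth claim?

#1 (€1,446): fully absorbed by the deductible. Member pays €1,446; OOP now €1,446.
#2 (€1,200): €704 to deductible, leaving €496; 30% of €496 = €148.80. Cost to member: €852.80. OOP to date €2,298.80.
#3 (€8,100): 30% coinsurance on €8,100 = €2,430. Member pays €2,430; OOP now €4,728.80.
#4 (€6,210): deductible already satisfied, so member's share is 30% × €6,210 = €1,863. OOP would hit €6,591.80 > €6,100, so the cap limits the member to €6,100 − €4,728.80 = €1,371.20.

€1,371.20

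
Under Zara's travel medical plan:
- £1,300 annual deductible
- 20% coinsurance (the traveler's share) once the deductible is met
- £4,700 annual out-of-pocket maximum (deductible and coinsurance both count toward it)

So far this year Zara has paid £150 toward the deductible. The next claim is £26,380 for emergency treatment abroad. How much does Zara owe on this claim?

£150 of the £1,300 deductible is already met, leaving £1,150.
The remaining £25,230 (= £26,380 − £1,150) moves to coinsurance.
20% of £25,230 = £5,046 falls to the traveler.
Traveler responsibility before any cap: £1,150 + £5,046 = £6,196.
That would bring total out-of-pocket to £6,346, past the £4,700 cap. The traveler is capped at £4,700 − £150 = £4,550 on this claim.

£4,550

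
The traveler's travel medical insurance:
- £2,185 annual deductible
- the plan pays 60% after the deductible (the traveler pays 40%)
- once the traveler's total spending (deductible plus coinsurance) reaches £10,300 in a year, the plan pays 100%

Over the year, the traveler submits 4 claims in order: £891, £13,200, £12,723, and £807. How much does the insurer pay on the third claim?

£9,370.40

Claim 1 (£891): all of it applies to the deductible. Traveler owes £891 (running OOP £891). Plan pays £891 − £891 = £0.
Claim 2 (£13,200): £1,294 finishes the deductible; £11,906 goes to coinsurance; coinsurance £11,906 × 40% = £4,762.40. Traveler pays £6,056.40; OOP now £6,947.40. Insurer: £13,200 − £6,056.40 = £7,143.60.
Claim 3 (£12,723): 40% coinsurance on £12,723 = £5,089.20. Adding that to £6,947.40 gives £12,036.60, past the £10,300 cap; traveler pays only £10,300 − £6,947.40 = £3,352.60. Plan pays £12,723 − £3,352.60 = £9,370.40.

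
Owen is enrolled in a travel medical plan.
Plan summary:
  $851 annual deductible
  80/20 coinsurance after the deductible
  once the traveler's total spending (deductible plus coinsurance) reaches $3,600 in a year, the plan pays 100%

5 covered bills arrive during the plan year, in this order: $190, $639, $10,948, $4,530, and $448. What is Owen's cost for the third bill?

Bill 1, $190: all of it applies to the deductible. Traveler owes $190 (running OOP $190).
Bill 2, $639: entire amount goes to the deductible. Cost to traveler: $639. OOP to date $829.
Bill 3, $10,948: $22 to deductible, leaving $10,926; 20% of $10,926 = $2,185.20. Traveler pays $2,207.20; OOP now $3,036.20.

$2,207.20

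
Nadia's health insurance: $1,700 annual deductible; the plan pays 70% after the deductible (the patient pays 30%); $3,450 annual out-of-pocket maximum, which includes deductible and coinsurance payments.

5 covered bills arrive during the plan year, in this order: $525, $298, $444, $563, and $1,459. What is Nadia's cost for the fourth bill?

Claim 1 — $525: entire amount goes to the deductible. Patient owes $525 (running OOP $525).
Claim 2 — $298: entire amount goes to the deductible. Cost to patient: $298. OOP to date $823.
Claim 3 — $444: entire amount goes to the deductible. Patient pays $444; OOP now $1,267.
Claim 4 — $563: $433 to deductible, leaving $130; coinsurance $130 × 30% = $39. Patient owes $472 (running OOP $1,739).

$472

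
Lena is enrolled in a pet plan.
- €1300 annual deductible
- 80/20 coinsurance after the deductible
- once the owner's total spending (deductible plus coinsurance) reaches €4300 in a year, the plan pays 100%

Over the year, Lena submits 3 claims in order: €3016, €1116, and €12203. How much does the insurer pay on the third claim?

#1 (€3016): deductible takes €1300, €1716 remains; coinsurance €1716 × 20% = €343.20. Cost to owner: €1643.20. OOP to date €1643.20. Insurer: €3016 − €1643.20 = €1372.80.
#2 (€1116): deductible already satisfied, so owner's share is 20% × €1116 = €223.20. Owner pays €223.20; OOP now €1866.40. Insurer: €1116 − €223.20 = €892.80.
#3 (€12203): deductible met; 20% of €12203 = €2440.60. Adding that to €1866.40 gives €4307, past the €4300 cap; owner pays only €4300 − €1866.40 = €2433.60. Insurer: €12203 − €2433.60 = €9769.40.

€9769.40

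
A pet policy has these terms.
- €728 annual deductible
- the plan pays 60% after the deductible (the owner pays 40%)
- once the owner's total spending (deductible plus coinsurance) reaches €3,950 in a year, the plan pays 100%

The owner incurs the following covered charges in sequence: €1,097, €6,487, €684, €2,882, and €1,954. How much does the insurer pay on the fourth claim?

€2,676

Bill 1, €1,097: €728 to deductible, leaving €369; coinsurance €369 × 40% = €147.60. Owner owes €875.60 (running OOP €875.60). Plan pays €1,097 − €875.60 = €221.40.
Bill 2, €6,487: 40% coinsurance on €6,487 = €2,594.80. Cost to owner: €2,594.80. OOP to date €3,470.40. Plan pays €6,487 − €2,594.80 = €3,892.20.
Bill 3, €684: deductible already satisfied, so owner's share is 40% × €684 = €273.60. Owner owes €273.60 (running OOP €3,744). Plan pays €684 − €273.60 = €410.40.
Bill 4, €2,882: 40% coinsurance on €2,882 = €1,152.80. That would push OOP to €4,896.80, over the €3,950 cap, so owner pays €3,950 − €3,744 = €206. Insurer: €2,882 − €206 = €2,676.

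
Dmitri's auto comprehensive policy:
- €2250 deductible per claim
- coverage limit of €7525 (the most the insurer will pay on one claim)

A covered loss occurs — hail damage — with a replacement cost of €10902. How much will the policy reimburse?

€7525

Subtract the deductible: €10902 − €2250 = €8652.
€8652 exceeds the €7525 limit, so the insurer pays the limit: €7525.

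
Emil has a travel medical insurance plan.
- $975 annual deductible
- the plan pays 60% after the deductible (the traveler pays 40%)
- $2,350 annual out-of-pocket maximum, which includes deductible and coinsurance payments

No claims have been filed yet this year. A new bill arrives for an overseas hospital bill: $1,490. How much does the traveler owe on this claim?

$1,181

Deductible not yet touched, so the first $975 of the bill goes to the deductible.
The remaining $515 (= $1,490 − $975) moves to coinsurance.
40% of $515 = $206 falls to the traveler.
Traveler responsibility before any cap: $975 + $206 = $1,181.
Cumulative spending $0 + $1,181 = $1,181 stays under the $2,350 maximum.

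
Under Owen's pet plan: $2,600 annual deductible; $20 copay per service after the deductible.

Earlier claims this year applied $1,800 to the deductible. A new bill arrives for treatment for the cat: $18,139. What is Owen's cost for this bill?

Deductible still to meet: $2,600 − $1,800 = $800.
After the $800 deductible portion, $18,139 − $800 = $17,339 is subject to the copay.
Copay on this service: $20.
Owner responsibility: $800 + $20 = $820.

$820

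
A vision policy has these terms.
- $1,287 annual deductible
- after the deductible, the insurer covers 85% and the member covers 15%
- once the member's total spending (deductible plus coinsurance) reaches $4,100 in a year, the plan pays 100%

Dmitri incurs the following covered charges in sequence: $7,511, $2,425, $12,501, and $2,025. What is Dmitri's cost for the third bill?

$1,515.65

Bill 1, $7,511: $1,287 finishes the deductible; $6,224 goes to coinsurance; member's 15% is $933.60. Member pays $2,220.60; OOP now $2,220.60.
Bill 2, $2,425: deductible already satisfied, so member's share is 15% × $2,425 = $363.75. Member pays $363.75; OOP now $2,584.35.
Bill 3, $12,501: deductible already satisfied, so member's share is 15% × $12,501 = $1,875.15. OOP would hit $4,459.50 > $4,100, so the cap limits the member to $4,100 − $2,584.35 = $1,515.65.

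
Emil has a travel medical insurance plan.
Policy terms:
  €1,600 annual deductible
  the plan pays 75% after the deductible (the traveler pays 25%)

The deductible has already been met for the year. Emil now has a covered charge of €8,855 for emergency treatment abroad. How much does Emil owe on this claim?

€2,213.75

The deductible is already satisfied, so the full bill goes to coinsurance.
Traveler's 25% share of €8,855 is €2,213.75.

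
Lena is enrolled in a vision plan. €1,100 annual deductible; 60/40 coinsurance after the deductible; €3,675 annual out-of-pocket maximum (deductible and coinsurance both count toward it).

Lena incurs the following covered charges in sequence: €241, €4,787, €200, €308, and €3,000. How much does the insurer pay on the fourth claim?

Bill 1, €241: all of it applies to the deductible. Cost to member: €241. OOP to date €241. Insurer: €241 − €241 = €0.
Bill 2, €4,787: deductible takes €859, €3,928 remains; coinsurance €3,928 × 40% = €1,571.20. Member owes €2,430.20 (running OOP €2,671.20). Plan pays €4,787 − €2,430.20 = €2,356.80.
Bill 3, €200: 40% coinsurance on €200 = €80. Cost to member: €80. OOP to date €2,751.20. Insurer: €200 − €80 = €120.
Bill 4, €308: deductible already satisfied, so member's share is 40% × €308 = €123.20. Cost to member: €123.20. OOP to date €2,874.40. Plan pays €308 − €123.20 = €184.80.

€184.80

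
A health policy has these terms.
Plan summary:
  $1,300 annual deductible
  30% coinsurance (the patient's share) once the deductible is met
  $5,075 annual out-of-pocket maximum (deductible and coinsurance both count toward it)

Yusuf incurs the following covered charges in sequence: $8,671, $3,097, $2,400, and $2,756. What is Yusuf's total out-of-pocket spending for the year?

$5,075

Claim 1 ($8,671): deductible takes $1,300, $7,371 remains; coinsurance $7,371 × 30% = $2,211.30. Patient owes $3,511.30 (running OOP $3,511.30).
Claim 2 ($3,097): deductible met; 30% of $3,097 = $929.10. Cost to patient: $929.10. OOP to date $4,440.40.
Claim 3 ($2,400): deductible already satisfied, so patient's share is 30% × $2,400 = $720. Adding that to $4,440.40 gives $5,160.40, past the $5,075 cap; patient pays only $5,075 − $4,440.40 = $634.60.
Claim 4 ($2,756): deductible met; 30% of $2,756 = $826.80. That would push OOP to $5,901.80, over the $5,075 cap, so patient pays $5,075 − $5,075 = $0.
Total paid by the patient: $3,511.30 + $929.10 + $634.60 + $0 = $5,075.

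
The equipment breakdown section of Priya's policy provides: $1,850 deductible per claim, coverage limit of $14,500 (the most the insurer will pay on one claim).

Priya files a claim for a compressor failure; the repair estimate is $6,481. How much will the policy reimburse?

$4,631

Subtract the deductible: $6,481 − $1,850 = $4,631.
That's under the $14,500 cap, so the insurer reimburses the full $4,631.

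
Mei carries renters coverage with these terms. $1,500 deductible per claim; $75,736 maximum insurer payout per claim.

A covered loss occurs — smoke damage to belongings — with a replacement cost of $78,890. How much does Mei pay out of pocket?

$3,154

Less the $1,500 deductible: $78,890 − $1,500 = $77,390.
$77,390 exceeds the $75,736 limit, so the insurer pays the limit: $75,736.
Tenant's share is the uncovered remainder: $78,890 − $75,736 = $3,154.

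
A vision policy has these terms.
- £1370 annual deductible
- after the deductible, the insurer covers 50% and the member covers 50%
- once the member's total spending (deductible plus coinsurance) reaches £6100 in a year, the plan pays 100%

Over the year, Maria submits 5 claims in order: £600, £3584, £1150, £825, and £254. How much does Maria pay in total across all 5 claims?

Bill 1, £600: all of it applies to the deductible. Member pays £600; OOP now £600.
Bill 2, £3584: deductible takes £770, £2814 remains; member's 50% is £1407. Member owes £2177 (running OOP £2777).
Bill 3, £1150: deductible met; 50% of £1150 = £575. Member owes £575 (running OOP £3352).
Bill 4, £825: 50% coinsurance on £825 = £412.50. Member pays £412.50; OOP now £3764.50.
Bill 5, £254: 50% coinsurance on £254 = £127. Member pays £127; OOP now £3891.50.
Total paid by the member: £600 + £2177 + £575 + £412.50 + £127 = £3891.50.

£3891.50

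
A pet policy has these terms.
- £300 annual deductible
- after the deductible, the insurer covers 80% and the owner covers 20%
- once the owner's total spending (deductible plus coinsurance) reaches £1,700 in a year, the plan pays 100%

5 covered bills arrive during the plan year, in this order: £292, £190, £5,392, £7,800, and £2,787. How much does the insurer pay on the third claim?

Claim 1 — £292: entire amount goes to the deductible. Owner owes £292 (running OOP £292). Insurer: £292 − £292 = £0.
Claim 2 — £190: £8 finishes the deductible; £182 goes to coinsurance; owner's 20% is £36.40. Cost to owner: £44.40. OOP to date £336.40. Insurer: £190 − £44.40 = £145.60.
Claim 3 — £5,392: 20% coinsurance on £5,392 = £1,078.40. Owner owes £1,078.40 (running OOP £1,414.80). Insurer: £5,392 − £1,078.40 = £4,313.60.

£4,313.60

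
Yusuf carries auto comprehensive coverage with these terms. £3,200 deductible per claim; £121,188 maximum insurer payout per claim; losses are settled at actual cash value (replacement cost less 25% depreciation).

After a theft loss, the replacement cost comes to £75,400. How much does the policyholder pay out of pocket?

Depreciate 25%: the covered value is £75,400 × 0.75 = £56,550.
Less the £3,200 deductible: £56,550 − £3,200 = £53,350.
That's under the £121,188 cap, so the insurer reimburses the full £53,350.
Out of pocket: £75,400 − £53,350 = £22,050.

£22,050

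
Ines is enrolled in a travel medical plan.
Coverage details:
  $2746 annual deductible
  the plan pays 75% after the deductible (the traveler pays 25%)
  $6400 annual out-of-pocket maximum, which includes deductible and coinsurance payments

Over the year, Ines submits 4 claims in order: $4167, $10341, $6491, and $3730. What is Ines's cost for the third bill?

#1 ($4167): $2746 finishes the deductible; $1421 goes to coinsurance; traveler's 25% is $355.25. Traveler owes $3101.25 (running OOP $3101.25).
#2 ($10341): deductible met; 25% of $10341 = $2585.25. Cost to traveler: $2585.25. OOP to date $5686.50.
#3 ($6491): deductible already satisfied, so traveler's share is 25% × $6491 = $1622.75. That would push OOP to $7309.25, over the $6400 cap, so traveler pays $6400 − $5686.50 = $713.50.

$713.50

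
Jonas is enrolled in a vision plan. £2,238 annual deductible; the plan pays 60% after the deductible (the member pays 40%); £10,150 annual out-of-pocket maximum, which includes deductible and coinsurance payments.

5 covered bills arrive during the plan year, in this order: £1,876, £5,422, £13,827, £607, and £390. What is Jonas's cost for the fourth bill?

Claim 1 — £1,876: entire amount goes to the deductible. Member pays £1,876; OOP now £1,876.
Claim 2 — £5,422: deductible takes £362, £5,060 remains; 40% of £5,060 = £2,024. Member pays £2,386; OOP now £4,262.
Claim 3 — £13,827: 40% coinsurance on £13,827 = £5,530.80. Cost to member: £5,530.80. OOP to date £9,792.80.
Claim 4 — £607: 40% coinsurance on £607 = £242.80. Cost to member: £242.80. OOP to date £10,035.60.

£242.80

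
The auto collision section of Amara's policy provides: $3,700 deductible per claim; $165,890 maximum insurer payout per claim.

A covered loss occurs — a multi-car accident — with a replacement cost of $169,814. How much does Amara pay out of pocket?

$3,924

After the deductible, $169,814 − $3,700 = $166,114 remains.
The $165,890 per-incident cap binds; insurer pays $165,890.
Out of pocket: $169,814 − $165,890 = $3,924.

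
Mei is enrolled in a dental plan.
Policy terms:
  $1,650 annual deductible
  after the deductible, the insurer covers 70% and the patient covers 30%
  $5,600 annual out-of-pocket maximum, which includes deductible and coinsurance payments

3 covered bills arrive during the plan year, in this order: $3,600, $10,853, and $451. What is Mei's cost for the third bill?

Bill 1, $3,600: deductible takes $1,650, $1,950 remains; patient's 30% is $585. Patient owes $2,235 (running OOP $2,235).
Bill 2, $10,853: 30% coinsurance on $10,853 = $3,255.90. Patient pays $3,255.90; OOP now $5,490.90.
Bill 3, $451: 30% coinsurance on $451 = $135.30. That would push OOP to $5,626.20, over the $5,600 cap, so patient pays $5,600 − $5,490.90 = $109.10.

$109.10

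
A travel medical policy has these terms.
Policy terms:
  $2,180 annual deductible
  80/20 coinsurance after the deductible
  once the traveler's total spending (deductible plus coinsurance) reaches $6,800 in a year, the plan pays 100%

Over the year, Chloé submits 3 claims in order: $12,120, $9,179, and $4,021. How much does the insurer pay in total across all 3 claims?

Claim 1 ($12,120): deductible takes $2,180, $9,940 remains; 20% of $9,940 = $1,988. Traveler pays $4,168; OOP now $4,168. Plan pays $12,120 − $4,168 = $7,952.
Claim 2 ($9,179): deductible met; 20% of $9,179 = $1,835.80. Traveler pays $1,835.80; OOP now $6,003.80. Plan pays $9,179 − $1,835.80 = $7,343.20.
Claim 3 ($4,021): deductible already satisfied, so traveler's share is 20% × $4,021 = $804.20. Adding that to $6,003.80 gives $6,808, past the $6,800 cap; traveler pays only $6,800 − $6,003.80 = $796.20. Insurer: $4,021 − $796.20 = $3,224.80.
Insurer total: $7,952 + $7,343.20 + $3,224.80 = $18,520.

$18,520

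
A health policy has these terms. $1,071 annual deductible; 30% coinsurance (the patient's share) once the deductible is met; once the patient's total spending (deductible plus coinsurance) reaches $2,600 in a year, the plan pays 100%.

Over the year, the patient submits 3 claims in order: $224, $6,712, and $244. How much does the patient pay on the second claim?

Claim 1 ($224): entire amount goes to the deductible. Patient pays $224; OOP now $224.
Claim 2 ($6,712): $847 to deductible, leaving $5,865; patient's 30% is $1,759.50. Together that's $847 + $1,759.50 = $2,606.50. That would push OOP to $2,830.50, over the $2,600 cap, so patient pays $2,600 − $224 = $2,376.

$2,376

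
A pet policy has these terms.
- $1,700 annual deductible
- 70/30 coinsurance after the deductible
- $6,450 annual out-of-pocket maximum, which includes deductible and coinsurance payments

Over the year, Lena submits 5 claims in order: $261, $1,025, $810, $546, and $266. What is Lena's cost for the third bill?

$532.80

#1 ($261): all of it applies to the deductible. Cost to owner: $261. OOP to date $261.
#2 ($1,025): all of it applies to the deductible. Owner pays $1,025; OOP now $1,286.
#3 ($810): $414 finishes the deductible; $396 goes to coinsurance; 30% of $396 = $118.80. Owner pays $532.80; OOP now $1,818.80.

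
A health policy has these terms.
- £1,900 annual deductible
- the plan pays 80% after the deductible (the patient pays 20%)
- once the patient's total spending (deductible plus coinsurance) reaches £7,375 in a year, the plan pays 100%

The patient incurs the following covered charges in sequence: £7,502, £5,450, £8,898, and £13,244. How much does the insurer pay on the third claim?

Claim 1 — £7,502: £1,900 finishes the deductible; £5,602 goes to coinsurance; patient's 20% is £1,120.40. Cost to patient: £3,020.40. OOP to date £3,020.40. Plan pays £7,502 − £3,020.40 = £4,481.60.
Claim 2 — £5,450: deductible met; 20% of £5,450 = £1,090. Patient owes £1,090 (running OOP £4,110.40). Insurer: £5,450 − £1,090 = £4,360.
Claim 3 — £8,898: deductible met; 20% of £8,898 = £1,779.60. Patient owes £1,779.60 (running OOP £5,890). Insurer: £8,898 − £1,779.60 = £7,118.40.

£7,118.40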